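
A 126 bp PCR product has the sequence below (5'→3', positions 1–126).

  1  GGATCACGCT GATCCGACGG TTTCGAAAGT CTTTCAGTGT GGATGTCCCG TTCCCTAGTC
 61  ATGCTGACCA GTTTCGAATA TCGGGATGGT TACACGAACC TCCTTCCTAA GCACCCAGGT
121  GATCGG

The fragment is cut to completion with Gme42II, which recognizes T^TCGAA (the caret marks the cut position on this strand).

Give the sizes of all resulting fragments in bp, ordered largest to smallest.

53, 51, 22 bp

Gme42II sites (TTCGAA) start at positions 22, 73.
Gme42II cuts after the first base of each site, so after positions 22, 73.
Linear molecule, 2 cuts → 3 fragments:
  1–22 → 22 bp
  23–73 → 51 bp
  74–126 → 53 bp
Sorted largest to smallest: 53, 51, 22 bp.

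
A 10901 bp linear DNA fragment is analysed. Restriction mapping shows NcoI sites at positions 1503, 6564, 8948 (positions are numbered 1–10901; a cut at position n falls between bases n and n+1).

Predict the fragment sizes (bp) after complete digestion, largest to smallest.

Linear molecule, 3 cuts → 4 fragments:
  1503 − 0 = 1503 bp
  6564 − 1503 = 5061 bp
  8948 − 6564 = 2384 bp
  10901 − 8948 = 1953 bp
Sorted largest to smallest: 5061, 2384, 1953, 1503 bp.

5061, 2384, 1953, 1503 bp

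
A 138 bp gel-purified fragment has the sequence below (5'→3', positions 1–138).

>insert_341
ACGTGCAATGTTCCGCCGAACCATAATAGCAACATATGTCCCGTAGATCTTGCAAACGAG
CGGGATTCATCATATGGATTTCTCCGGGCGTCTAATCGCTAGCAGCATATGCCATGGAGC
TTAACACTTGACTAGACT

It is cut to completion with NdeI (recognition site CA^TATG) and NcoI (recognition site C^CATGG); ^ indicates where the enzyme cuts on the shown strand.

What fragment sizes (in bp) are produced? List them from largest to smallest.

NdeI sites (CATATG) start at positions 33, 71, 106.
NdeI cuts after base 2 of each site, so after positions 34, 72, 107.
The NcoI site (CCATGG) starts at position 112.
NcoI cuts after the first base of each site, so after position 112.
Combined cut positions: 34, 72, 107, 112.
Linear molecule, 4 cuts → 5 fragments:
  1–34 → 34 bp
  35–72 → 38 bp
  73–107 → 35 bp
  108–112 → 5 bp
  113–138 → 26 bp
Sorted largest to smallest: 38, 35, 34, 26, 5 bp.

38, 35, 34, 26, 5 bp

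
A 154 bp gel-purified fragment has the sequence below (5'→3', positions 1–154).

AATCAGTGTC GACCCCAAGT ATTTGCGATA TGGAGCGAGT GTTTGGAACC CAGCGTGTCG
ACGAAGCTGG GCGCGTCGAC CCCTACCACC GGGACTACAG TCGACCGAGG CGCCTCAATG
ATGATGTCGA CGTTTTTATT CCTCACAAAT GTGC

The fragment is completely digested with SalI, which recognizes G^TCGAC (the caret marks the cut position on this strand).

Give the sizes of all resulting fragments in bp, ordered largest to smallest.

49, 28, 26, 25, 18, 8 bp

SalI sites (GTCGAC) start at positions 8, 57, 75, 100, 126.
SalI cuts after the first base of each site, so after positions 8, 57, 75, 100, 126.
Linear molecule, 5 cuts → 6 fragments:
  1–8 → 8 bp
  9–57 → 49 bp
  58–75 → 18 bp
  76–100 → 25 bp
  101–126 → 26 bp
  127–154 → 28 bp
Sorted largest to smallest: 49, 28, 26, 25, 18, 8 bp.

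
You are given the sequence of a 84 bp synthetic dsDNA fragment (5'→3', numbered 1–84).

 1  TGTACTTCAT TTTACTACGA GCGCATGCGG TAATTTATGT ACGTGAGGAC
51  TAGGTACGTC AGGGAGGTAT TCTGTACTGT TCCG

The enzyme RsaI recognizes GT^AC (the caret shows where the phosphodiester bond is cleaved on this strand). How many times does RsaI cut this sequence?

GTAC occurs starting at positions 2, 39, 54, 74.
RsaI cuts at 4 sites.

4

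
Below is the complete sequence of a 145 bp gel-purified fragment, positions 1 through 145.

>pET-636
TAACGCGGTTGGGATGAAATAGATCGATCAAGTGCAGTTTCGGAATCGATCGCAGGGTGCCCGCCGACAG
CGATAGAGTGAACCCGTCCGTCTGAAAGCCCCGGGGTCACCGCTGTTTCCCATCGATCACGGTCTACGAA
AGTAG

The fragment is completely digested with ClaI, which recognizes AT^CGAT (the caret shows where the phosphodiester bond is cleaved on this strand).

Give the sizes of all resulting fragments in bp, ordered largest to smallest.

ClaI sites (ATCGAT) start at positions 23, 45, 122.
ClaI cuts after base 2 of each site, so after positions 24, 46, 123.
Linear molecule, 3 cuts → 4 fragments:
  1–24 → 24 bp
  25–46 → 22 bp
  47–123 → 77 bp
  124–145 → 22 bp
Sorted largest to smallest: 77, 24, 22, 22 bp.

77, 24, 22, 22 bp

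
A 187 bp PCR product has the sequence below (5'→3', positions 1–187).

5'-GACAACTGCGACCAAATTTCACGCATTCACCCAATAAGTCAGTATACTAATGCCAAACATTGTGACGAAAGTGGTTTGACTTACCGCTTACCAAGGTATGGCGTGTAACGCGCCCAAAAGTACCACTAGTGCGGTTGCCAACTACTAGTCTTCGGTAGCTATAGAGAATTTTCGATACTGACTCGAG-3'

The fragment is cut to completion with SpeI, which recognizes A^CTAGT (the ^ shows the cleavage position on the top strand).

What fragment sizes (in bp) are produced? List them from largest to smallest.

SpeI sites (ACTAGT) start at positions 125, 144.
SpeI cuts after the first base of each site, so after positions 125, 144.
Linear molecule, 2 cuts → 3 fragments:
  1–125 → 125 bp
  126–144 → 19 bp
  145–187 → 43 bp
Sorted largest to smallest: 125, 43, 19 bp.

125, 43, 19 bp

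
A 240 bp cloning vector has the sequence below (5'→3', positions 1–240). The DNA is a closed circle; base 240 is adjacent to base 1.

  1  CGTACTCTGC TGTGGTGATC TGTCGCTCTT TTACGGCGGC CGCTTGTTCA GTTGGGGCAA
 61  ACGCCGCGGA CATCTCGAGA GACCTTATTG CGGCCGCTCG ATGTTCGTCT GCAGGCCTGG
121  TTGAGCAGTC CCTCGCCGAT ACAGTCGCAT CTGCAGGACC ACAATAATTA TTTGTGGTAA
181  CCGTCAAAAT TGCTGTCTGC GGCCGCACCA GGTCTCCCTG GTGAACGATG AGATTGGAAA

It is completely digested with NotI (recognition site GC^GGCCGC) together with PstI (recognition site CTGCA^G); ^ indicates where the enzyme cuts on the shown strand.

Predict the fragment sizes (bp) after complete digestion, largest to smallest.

77, 54, 45, 42, 22 bp

NotI sites (GCGGCCGC) start at positions 36, 90, 199.
NotI cuts after base 2 of each site, so after positions 37, 91, 200.
PstI sites (CTGCAG) start at positions 109, 151.
PstI cuts after base 5 of each site (before the last base), so after positions 113, 155.
Combined cut positions: 37, 91, 113, 155, 200.
Circular molecule, 5 cuts → 5 fragments:
  38–91 → 54 bp
  92–113 → 22 bp
  114–155 → 42 bp
  156–200 → 45 bp
  201–240 then 1–37 → 40 + 37 = 77 bp
Sorted largest to smallest: 77, 54, 45, 42, 22 bp.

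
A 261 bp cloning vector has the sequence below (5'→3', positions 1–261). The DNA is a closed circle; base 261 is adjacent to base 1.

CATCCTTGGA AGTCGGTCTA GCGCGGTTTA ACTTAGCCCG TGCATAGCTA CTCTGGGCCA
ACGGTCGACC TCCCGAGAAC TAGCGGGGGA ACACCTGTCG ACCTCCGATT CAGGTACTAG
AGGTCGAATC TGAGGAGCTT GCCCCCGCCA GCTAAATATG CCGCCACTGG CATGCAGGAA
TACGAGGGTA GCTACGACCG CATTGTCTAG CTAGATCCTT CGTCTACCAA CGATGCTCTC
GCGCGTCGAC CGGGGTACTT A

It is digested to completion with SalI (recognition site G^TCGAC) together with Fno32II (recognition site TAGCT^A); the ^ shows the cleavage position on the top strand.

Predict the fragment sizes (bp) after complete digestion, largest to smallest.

96, 65, 33, 33, 19, 15 bp

SalI sites (GTCGAC) start at positions 64, 97, 245.
SalI cuts after the first base of each site, so after positions 64, 97, 245.
Fno32II sites (TAGCTA) start at positions 45, 189, 208.
Fno32II cuts after base 5 of each site (before the last base), so after positions 49, 193, 212.
Combined cut positions: 49, 64, 97, 193, 212, 245.
Circular molecule, 6 cuts → 6 fragments:
  50–64 → 15 bp
  65–97 → 33 bp
  98–193 → 96 bp
  194–212 → 19 bp
  213–245 → 33 bp
  246–261 then 1–49 → 16 + 49 = 65 bp
Sorted largest to smallest: 96, 65, 33, 33, 19, 15 bp.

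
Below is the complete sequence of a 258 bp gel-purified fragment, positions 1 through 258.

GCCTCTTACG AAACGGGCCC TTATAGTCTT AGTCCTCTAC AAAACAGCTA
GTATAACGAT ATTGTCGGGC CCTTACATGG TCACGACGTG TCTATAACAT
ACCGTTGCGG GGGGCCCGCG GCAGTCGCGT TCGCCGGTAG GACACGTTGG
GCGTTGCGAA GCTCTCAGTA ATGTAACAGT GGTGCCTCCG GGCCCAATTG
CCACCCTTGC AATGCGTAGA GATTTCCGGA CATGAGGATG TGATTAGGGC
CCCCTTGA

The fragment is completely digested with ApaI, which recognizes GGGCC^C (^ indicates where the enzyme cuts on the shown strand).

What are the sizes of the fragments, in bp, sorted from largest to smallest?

ApaI sites (GGGCCC) start at positions 15, 67, 112, 190, 247.
ApaI cuts after base 5 of each site (before the last base), so after positions 19, 71, 116, 194, 251.
Linear molecule, 5 cuts → 6 fragments:
  1–19 → 19 bp
  20–71 → 52 bp
  72–116 → 45 bp
  117–194 → 78 bp
  195–251 → 57 bp
  252–258 → 7 bp
Sorted largest to smallest: 78, 57, 52, 45, 19, 7 bp.

78, 57, 52, 45, 19, 7 bp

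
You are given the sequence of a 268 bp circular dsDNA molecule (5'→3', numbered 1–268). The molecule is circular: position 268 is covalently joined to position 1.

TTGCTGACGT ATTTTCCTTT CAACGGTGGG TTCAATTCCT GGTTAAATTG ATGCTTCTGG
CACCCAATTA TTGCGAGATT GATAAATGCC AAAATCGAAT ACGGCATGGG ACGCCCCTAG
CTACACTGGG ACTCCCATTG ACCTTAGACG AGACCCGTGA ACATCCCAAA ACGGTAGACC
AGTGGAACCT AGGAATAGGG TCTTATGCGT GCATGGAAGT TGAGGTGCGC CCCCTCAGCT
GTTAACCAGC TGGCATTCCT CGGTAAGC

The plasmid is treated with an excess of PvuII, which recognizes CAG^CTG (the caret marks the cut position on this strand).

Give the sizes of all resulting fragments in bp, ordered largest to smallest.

PvuII sites (CAGCTG) start at positions 236, 247.
PvuII cuts after base 3 of each site, so after positions 238, 249.
Circular molecule, 2 cuts → 2 fragments:
  239–249 → 11 bp
  250–268 then 1–238 → 19 + 238 = 257 bp
Sorted largest to smallest: 257, 11 bp.

257, 11 bp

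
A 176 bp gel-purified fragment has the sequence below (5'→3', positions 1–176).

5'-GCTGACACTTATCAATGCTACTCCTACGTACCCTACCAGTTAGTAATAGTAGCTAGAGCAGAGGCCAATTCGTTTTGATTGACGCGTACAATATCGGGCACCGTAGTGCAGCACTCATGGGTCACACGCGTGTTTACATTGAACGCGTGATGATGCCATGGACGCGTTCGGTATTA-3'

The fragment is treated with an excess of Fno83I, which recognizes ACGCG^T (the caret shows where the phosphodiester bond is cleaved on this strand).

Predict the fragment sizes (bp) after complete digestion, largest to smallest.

Fno83I sites (ACGCGT) start at positions 82, 126, 143, 162.
Fno83I cuts after base 5 of each site (before the last base), so after positions 86, 130, 147, 166.
Linear molecule, 4 cuts → 5 fragments:
  1–86 → 86 bp
  87–130 → 44 bp
  131–147 → 17 bp
  148–166 → 19 bp
  167–176 → 10 bp
Sorted largest to smallest: 86, 44, 19, 17, 10 bp.

86, 44, 19, 17, 10 bp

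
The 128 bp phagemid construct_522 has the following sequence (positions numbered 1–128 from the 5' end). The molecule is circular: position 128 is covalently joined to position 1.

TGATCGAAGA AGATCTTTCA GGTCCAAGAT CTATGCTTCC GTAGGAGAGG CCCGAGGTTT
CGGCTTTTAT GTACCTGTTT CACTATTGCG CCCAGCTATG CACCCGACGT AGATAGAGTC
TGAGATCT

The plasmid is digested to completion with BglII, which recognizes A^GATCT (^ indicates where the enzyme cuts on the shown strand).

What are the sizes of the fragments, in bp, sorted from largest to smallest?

BglII sites (AGATCT) start at positions 11, 27, 123.
BglII cuts after the first base of each site, so after positions 11, 27, 123.
Circular molecule, 3 cuts → 3 fragments:
  12–27 → 16 bp
  28–123 → 96 bp
  124–128 then 1–11 → 5 + 11 = 16 bp
Sorted largest to smallest: 96, 16, 16 bp.

96, 16, 16 bp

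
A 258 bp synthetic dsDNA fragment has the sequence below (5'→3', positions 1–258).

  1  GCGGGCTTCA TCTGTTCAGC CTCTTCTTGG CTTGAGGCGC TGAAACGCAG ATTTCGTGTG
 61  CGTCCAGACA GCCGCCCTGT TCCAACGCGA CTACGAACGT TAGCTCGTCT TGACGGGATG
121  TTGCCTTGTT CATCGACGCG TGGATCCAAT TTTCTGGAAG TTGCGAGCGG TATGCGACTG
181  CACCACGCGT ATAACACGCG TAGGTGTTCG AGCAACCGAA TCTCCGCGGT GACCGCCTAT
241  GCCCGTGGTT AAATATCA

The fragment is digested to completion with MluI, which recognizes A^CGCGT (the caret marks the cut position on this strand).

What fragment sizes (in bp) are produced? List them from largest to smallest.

136, 62, 49, 11 bp

MluI sites (ACGCGT) start at positions 136, 185, 196.
MluI cuts after the first base of each site, so after positions 136, 185, 196.
Linear molecule, 3 cuts → 4 fragments:
  1–136 → 136 bp
  137–185 → 49 bp
  186–196 → 11 bp
  197–258 → 62 bp
Sorted largest to smallest: 136, 62, 49, 11 bp.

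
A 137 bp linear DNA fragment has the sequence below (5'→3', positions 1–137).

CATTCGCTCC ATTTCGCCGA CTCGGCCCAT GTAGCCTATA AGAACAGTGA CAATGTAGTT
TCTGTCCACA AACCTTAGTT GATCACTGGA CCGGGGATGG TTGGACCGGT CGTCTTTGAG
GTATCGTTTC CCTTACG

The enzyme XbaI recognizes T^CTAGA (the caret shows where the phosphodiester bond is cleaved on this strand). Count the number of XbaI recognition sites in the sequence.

0

No occurrence of TCTAGA is present in the sequence.
XbaI does not cut: 0 sites.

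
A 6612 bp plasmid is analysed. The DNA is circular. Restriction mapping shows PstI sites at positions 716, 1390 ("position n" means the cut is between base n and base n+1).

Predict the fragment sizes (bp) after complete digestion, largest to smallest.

Circular molecule, 2 cuts → 2 fragments:
  1390 − 716 = 674 bp
  wrap: 6612 − 1390 + 716 = 5938 bp
Sorted largest to smallest: 5938, 674 bp.

5938, 674 bp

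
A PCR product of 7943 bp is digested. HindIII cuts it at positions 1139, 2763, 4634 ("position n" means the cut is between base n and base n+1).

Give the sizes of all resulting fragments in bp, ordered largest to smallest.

Linear molecule, 3 cuts → 4 fragments:
  1139 − 0 = 1139 bp
  2763 − 1139 = 1624 bp
  4634 − 2763 = 1871 bp
  7943 − 4634 = 3309 bp
Sorted largest to smallest: 3309, 1871, 1624, 1139 bp.

3309, 1871, 1624, 1139 bp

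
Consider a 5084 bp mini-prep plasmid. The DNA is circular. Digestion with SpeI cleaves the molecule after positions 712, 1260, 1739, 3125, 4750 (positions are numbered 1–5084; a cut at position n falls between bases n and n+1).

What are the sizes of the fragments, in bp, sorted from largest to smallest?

1625, 1386, 1046, 548, 479 bp

Circular molecule, 5 cuts → 5 fragments:
  1260 − 712 = 548 bp
  1739 − 1260 = 479 bp
  3125 − 1739 = 1386 bp
  4750 − 3125 = 1625 bp
  wrap: 5084 − 4750 + 712 = 1046 bp
Sorted largest to smallest: 1625, 1386, 1046, 548, 479 bp.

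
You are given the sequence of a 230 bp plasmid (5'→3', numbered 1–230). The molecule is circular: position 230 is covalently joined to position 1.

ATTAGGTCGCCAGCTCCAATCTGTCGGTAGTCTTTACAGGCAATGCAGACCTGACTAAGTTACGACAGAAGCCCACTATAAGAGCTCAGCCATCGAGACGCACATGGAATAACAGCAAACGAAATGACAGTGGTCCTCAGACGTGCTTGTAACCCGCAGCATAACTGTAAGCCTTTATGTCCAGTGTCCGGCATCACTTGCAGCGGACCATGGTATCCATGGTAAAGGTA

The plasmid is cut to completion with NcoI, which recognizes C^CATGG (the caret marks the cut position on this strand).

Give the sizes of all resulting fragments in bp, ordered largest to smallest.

221, 9 bp

NcoI sites (CCATGG) start at positions 208, 217.
NcoI cuts after the first base of each site, so after positions 208, 217.
Circular molecule, 2 cuts → 2 fragments:
  209–217 → 9 bp
  218–230 then 1–208 → 13 + 208 = 221 bp
Sorted largest to smallest: 221, 9 bp.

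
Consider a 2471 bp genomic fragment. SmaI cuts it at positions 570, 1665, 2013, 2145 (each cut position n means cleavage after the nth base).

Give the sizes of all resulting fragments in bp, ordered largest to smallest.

Linear molecule, 4 cuts → 5 fragments:
  570 − 0 = 570 bp
  1665 − 570 = 1095 bp
  2013 − 1665 = 348 bp
  2145 − 2013 = 132 bp
  2471 − 2145 = 326 bp
Sorted largest to smallest: 1095, 570, 348, 326, 132 bp.

1095, 570, 348, 326, 132 bp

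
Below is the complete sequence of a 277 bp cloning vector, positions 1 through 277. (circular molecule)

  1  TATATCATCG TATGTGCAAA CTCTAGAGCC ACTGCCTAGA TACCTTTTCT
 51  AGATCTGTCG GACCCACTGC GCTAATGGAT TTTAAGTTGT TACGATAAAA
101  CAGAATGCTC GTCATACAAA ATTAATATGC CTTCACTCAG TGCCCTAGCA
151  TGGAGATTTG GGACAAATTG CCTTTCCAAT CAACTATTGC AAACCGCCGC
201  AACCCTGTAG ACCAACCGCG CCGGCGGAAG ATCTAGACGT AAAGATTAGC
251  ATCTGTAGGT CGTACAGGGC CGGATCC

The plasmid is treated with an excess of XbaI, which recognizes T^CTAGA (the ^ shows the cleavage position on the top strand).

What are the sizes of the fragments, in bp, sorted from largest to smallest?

XbaI sites (TCTAGA) start at positions 22, 48, 232.
XbaI cuts after the first base of each site, so after positions 22, 48, 232.
Circular molecule, 3 cuts → 3 fragments:
  23–48 → 26 bp
  49–232 → 184 bp
  233–277 then 1–22 → 45 + 22 = 67 bp
Sorted largest to smallest: 184, 67, 26 bp.

184, 67, 26 bp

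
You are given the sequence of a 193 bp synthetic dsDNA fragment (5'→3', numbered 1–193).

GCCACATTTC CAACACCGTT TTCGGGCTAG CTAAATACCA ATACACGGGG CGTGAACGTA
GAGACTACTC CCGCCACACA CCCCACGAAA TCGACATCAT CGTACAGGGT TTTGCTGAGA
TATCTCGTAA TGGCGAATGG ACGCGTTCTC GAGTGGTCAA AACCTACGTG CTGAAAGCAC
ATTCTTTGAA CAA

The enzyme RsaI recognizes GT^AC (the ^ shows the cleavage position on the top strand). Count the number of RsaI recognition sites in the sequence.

GTAC occurs starting at position 102.
RsaI cuts at 1 site.

1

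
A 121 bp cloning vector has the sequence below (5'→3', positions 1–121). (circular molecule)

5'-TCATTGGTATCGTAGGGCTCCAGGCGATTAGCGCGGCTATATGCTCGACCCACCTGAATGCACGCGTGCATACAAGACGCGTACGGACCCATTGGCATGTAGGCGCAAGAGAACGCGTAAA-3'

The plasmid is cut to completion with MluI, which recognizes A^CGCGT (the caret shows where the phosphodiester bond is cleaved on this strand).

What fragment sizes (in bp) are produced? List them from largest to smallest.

MluI sites (ACGCGT) start at positions 62, 77, 113.
MluI cuts after the first base of each site, so after positions 62, 77, 113.
Circular molecule, 3 cuts → 3 fragments:
  63–77 → 15 bp
  78–113 → 36 bp
  114–121 then 1–62 → 8 + 62 = 70 bp
Sorted largest to smallest: 70, 36, 15 bp.

70, 36, 15 bp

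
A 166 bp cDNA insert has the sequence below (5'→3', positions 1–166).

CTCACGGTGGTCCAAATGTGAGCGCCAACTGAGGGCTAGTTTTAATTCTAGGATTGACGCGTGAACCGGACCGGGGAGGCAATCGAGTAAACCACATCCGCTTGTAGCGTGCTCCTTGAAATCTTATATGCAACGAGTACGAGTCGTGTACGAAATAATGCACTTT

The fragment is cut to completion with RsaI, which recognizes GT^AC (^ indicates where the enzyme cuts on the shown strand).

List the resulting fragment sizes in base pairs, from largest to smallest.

RsaI sites (GTAC) start at positions 137, 148.
RsaI cuts after base 2 of each site, so after positions 138, 149.
Linear molecule, 2 cuts → 3 fragments:
  1–138 → 138 bp
  139–149 → 11 bp
  150–166 → 17 bp
Sorted largest to smallest: 138, 17, 11 bp.

138, 17, 11 bp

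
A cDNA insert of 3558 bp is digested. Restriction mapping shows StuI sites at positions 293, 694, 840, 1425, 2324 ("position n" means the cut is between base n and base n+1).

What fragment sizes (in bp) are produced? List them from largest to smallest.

Linear molecule, 5 cuts → 6 fragments:
  293 − 0 = 293 bp
  694 − 293 = 401 bp
  840 − 694 = 146 bp
  1425 − 840 = 585 bp
  2324 − 1425 = 899 bp
  3558 − 2324 = 1234 bp
Sorted largest to smallest: 1234, 899, 585, 401, 293, 146 bp.

1234, 899, 585, 401, 293, 146 bp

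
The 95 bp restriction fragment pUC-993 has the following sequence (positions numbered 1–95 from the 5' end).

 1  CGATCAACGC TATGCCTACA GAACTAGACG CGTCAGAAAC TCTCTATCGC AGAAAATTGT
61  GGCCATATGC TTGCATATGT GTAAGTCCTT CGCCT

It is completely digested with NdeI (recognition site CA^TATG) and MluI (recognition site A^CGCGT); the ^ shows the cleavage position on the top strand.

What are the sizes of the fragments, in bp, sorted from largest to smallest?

37, 28, 20, 10 bp

NdeI sites (CATATG) start at positions 64, 74.
NdeI cuts after base 2 of each site, so after positions 65, 75.
The MluI site (ACGCGT) starts at position 28.
MluI cuts after the first base of each site, so after position 28.
Combined cut positions: 28, 65, 75.
Linear molecule, 3 cuts → 4 fragments:
  1–28 → 28 bp
  29–65 → 37 bp
  66–75 → 10 bp
  76–95 → 20 bp
Sorted largest to smallest: 37, 28, 20, 10 bp.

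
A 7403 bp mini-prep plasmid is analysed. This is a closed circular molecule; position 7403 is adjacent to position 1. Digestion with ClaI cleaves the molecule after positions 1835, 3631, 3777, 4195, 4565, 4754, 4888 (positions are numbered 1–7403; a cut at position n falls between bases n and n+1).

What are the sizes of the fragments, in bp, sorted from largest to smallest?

Circular molecule, 7 cuts → 7 fragments:
  3631 − 1835 = 1796 bp
  3777 − 3631 = 146 bp
  4195 − 3777 = 418 bp
  4565 − 4195 = 370 bp
  4754 − 4565 = 189 bp
  4888 − 4754 = 134 bp
  wrap: 7403 − 4888 + 1835 = 4350 bp
Sorted largest to smallest: 4350, 1796, 418, 370, 189, 146, 134 bp.

4350, 1796, 418, 370, 189, 146, 134 bp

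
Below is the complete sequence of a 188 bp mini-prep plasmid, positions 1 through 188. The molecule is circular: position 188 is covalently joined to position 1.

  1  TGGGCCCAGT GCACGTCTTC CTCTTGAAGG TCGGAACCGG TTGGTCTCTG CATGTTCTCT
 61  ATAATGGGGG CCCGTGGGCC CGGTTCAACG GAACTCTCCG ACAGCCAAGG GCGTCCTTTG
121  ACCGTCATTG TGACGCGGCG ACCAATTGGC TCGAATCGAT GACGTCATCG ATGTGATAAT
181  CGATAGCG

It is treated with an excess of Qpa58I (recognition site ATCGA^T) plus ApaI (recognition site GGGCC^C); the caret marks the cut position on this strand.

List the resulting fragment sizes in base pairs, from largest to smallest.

Qpa58I sites (ATCGAT) start at positions 155, 167, 179.
Qpa58I cuts after base 5 of each site (before the last base), so after positions 159, 171, 183.
ApaI sites (GGGCCC) start at positions 2, 68, 76.
ApaI cuts after base 5 of each site (before the last base), so after positions 6, 72, 80.
Combined cut positions: 6, 72, 80, 159, 171, 183.
Circular molecule, 6 cuts → 6 fragments:
  7–72 → 66 bp
  73–80 → 8 bp
  81–159 → 79 bp
  160–171 → 12 bp
  172–183 → 12 bp
  184–188 then 1–6 → 5 + 6 = 11 bp
Sorted largest to smallest: 79, 66, 12, 12, 11, 8 bp.

79, 66, 12, 12, 11, 8 bp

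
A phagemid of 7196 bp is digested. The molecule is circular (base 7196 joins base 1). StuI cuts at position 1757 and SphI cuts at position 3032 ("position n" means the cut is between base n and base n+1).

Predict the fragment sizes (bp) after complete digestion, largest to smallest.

Combined cut positions (sorted): 1757, 3032.
Circular molecule, 2 cuts → 2 fragments:
  3032 − 1757 = 1275 bp
  wrap: 7196 − 3032 + 1757 = 5921 bp
Sorted largest to smallest: 5921, 1275 bp.

5921, 1275 bp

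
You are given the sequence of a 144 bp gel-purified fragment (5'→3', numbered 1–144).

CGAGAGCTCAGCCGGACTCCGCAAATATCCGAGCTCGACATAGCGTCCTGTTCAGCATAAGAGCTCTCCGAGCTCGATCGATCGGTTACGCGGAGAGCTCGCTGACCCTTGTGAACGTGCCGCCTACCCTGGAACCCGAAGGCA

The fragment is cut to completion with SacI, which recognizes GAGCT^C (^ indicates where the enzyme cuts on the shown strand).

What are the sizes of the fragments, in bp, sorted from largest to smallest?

45, 30, 27, 25, 9, 8 bp

SacI sites (GAGCTC) start at positions 4, 31, 61, 70, 95.
SacI cuts after base 5 of each site (before the last base), so after positions 8, 35, 65, 74, 99.
Linear molecule, 5 cuts → 6 fragments:
  1–8 → 8 bp
  9–35 → 27 bp
  36–65 → 30 bp
  66–74 → 9 bp
  75–99 → 25 bp
  100–144 → 45 bp
Sorted largest to smallest: 45, 30, 27, 25, 9, 8 bp.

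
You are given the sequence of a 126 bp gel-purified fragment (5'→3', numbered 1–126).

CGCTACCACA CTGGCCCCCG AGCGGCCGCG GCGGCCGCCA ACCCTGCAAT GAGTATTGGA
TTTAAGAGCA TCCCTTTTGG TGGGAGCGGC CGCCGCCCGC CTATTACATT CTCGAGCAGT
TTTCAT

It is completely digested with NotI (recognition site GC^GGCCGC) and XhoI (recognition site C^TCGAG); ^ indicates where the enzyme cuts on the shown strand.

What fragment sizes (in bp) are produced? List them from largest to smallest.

55, 24, 23, 15, 9 bp

NotI sites (GCGGCCGC) start at positions 22, 31, 86.
NotI cuts after base 2 of each site, so after positions 23, 32, 87.
The XhoI site (CTCGAG) starts at position 111.
XhoI cuts after the first base of each site, so after position 111.
Combined cut positions: 23, 32, 87, 111.
Linear molecule, 4 cuts → 5 fragments:
  1–23 → 23 bp
  24–32 → 9 bp
  33–87 → 55 bp
  88–111 → 24 bp
  112–126 → 15 bp
Sorted largest to smallest: 55, 24, 23, 15, 9 bp.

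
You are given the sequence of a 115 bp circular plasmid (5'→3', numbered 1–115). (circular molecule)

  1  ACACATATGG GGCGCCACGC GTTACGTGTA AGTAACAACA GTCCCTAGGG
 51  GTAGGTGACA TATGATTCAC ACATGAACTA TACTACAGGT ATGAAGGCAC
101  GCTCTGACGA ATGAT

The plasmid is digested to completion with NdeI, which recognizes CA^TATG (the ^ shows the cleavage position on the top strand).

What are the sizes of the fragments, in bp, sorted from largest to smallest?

60, 55 bp

NdeI sites (CATATG) start at positions 4, 59.
NdeI cuts after base 2 of each site, so after positions 5, 60.
Circular molecule, 2 cuts → 2 fragments:
  6–60 → 55 bp
  61–115 then 1–5 → 55 + 5 = 60 bp
Sorted largest to smallest: 60, 55 bp.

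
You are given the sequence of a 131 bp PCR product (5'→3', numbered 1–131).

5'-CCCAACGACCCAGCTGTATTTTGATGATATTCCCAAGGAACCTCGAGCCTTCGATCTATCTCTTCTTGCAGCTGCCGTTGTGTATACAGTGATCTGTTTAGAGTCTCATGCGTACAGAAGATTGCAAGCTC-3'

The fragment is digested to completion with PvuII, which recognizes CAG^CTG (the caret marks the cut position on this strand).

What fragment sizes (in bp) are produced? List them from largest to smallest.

60, 58, 13 bp

PvuII sites (CAGCTG) start at positions 11, 69.
PvuII cuts after base 3 of each site, so after positions 13, 71.
Linear molecule, 2 cuts → 3 fragments:
  1–13 → 13 bp
  14–71 → 58 bp
  72–131 → 60 bp
Sorted largest to smallest: 60, 58, 13 bp.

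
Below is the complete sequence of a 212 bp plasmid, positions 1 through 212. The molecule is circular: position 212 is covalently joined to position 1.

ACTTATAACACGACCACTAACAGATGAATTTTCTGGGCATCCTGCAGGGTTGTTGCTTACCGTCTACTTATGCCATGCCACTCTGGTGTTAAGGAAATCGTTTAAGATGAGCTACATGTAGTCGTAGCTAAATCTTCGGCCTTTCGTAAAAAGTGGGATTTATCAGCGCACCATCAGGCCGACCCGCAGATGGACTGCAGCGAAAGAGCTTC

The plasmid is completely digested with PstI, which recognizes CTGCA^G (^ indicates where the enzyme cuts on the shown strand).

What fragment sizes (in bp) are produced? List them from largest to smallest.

PstI sites (CTGCAG) start at positions 42, 195.
PstI cuts after base 5 of each site (before the last base), so after positions 46, 199.
Circular molecule, 2 cuts → 2 fragments:
  47–199 → 153 bp
  200–212 then 1–46 → 13 + 46 = 59 bp
Sorted largest to smallest: 153, 59 bp.

153, 59 bp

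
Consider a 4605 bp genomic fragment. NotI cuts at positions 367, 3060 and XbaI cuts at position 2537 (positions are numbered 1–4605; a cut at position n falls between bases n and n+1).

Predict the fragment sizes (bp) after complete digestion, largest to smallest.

2170, 1545, 523, 367 bp

Combined cut positions (sorted): 367, 2537, 3060.
Linear molecule, 3 cuts → 4 fragments:
  367 − 0 = 367 bp
  2537 − 367 = 2170 bp
  3060 − 2537 = 523 bp
  4605 − 3060 = 1545 bp
Sorted largest to smallest: 2170, 1545, 523, 367 bp.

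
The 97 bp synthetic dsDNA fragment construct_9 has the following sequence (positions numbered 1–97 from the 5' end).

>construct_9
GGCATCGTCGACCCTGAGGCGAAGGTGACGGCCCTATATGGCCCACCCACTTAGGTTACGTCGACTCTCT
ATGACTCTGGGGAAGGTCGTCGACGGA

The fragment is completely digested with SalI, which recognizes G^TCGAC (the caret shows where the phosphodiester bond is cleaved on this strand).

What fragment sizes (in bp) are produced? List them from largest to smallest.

SalI sites (GTCGAC) start at positions 7, 60, 89.
SalI cuts after the first base of each site, so after positions 7, 60, 89.
Linear molecule, 3 cuts → 4 fragments:
  1–7 → 7 bp
  8–60 → 53 bp
  61–89 → 29 bp
  90–97 → 8 bp
Sorted largest to smallest: 53, 29, 8, 7 bp.

53, 29, 8, 7 bp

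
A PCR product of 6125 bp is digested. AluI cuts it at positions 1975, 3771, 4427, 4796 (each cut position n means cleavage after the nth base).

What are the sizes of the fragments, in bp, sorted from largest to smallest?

Linear molecule, 4 cuts → 5 fragments:
  1975 − 0 = 1975 bp
  3771 − 1975 = 1796 bp
  4427 − 3771 = 656 bp
  4796 − 4427 = 369 bp
  6125 − 4796 = 1329 bp
Sorted largest to smallest: 1975, 1796, 1329, 656, 369 bp.

1975, 1796, 1329, 656, 369 bp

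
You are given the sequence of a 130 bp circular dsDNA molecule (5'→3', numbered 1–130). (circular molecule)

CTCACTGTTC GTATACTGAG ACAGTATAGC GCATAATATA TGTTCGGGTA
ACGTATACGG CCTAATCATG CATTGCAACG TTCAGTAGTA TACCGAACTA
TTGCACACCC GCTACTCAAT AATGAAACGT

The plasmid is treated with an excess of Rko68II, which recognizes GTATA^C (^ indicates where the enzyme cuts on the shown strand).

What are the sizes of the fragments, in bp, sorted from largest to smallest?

Rko68II sites (GTATAC) start at positions 11, 53, 88.
Rko68II cuts after base 5 of each site (before the last base), so after positions 15, 57, 92.
Circular molecule, 3 cuts → 3 fragments:
  16–57 → 42 bp
  58–92 → 35 bp
  93–130 then 1–15 → 38 + 15 = 53 bp
Sorted largest to smallest: 53, 42, 35 bp.

53, 42, 35 bp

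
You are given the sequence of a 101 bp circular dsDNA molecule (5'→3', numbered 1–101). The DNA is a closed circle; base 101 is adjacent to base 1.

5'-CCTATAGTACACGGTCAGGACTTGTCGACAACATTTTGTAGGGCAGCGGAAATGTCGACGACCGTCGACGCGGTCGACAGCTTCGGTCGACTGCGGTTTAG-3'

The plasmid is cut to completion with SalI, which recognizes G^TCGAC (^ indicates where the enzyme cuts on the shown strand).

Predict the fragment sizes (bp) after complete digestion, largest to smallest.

SalI sites (GTCGAC) start at positions 24, 54, 64, 73, 86.
SalI cuts after the first base of each site, so after positions 24, 54, 64, 73, 86.
Circular molecule, 5 cuts → 5 fragments:
  25–54 → 30 bp
  55–64 → 10 bp
  65–73 → 9 bp
  74–86 → 13 bp
  87–101 then 1–24 → 15 + 24 = 39 bp
Sorted largest to smallest: 39, 30, 13, 10, 9 bp.

39, 30, 13, 10, 9 bp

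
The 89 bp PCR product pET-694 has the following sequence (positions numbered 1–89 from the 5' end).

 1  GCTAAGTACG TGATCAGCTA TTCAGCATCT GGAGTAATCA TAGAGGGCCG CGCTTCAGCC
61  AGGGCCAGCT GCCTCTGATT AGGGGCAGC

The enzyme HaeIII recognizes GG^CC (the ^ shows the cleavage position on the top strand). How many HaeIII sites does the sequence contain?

2

GGCC occurs starting at positions 46, 63.
HaeIII cuts at 2 sites.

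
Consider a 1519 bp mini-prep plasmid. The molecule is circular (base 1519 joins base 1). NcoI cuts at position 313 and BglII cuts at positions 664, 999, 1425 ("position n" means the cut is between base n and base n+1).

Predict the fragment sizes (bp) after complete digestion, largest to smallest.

426, 407, 351, 335 bp

Combined cut positions (sorted): 313, 664, 999, 1425.
Circular molecule, 4 cuts → 4 fragments:
  664 − 313 = 351 bp
  999 − 664 = 335 bp
  1425 − 999 = 426 bp
  wrap: 1519 − 1425 + 313 = 407 bp
Sorted largest to smallest: 426, 407, 351, 335 bp.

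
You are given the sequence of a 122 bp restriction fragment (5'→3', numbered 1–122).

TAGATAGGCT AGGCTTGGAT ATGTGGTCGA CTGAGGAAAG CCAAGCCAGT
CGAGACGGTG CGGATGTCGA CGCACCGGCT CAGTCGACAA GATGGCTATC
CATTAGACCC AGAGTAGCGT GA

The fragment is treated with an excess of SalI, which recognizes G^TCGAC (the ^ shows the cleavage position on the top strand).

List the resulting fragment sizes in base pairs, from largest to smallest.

SalI sites (GTCGAC) start at positions 26, 66, 83.
SalI cuts after the first base of each site, so after positions 26, 66, 83.
Linear molecule, 3 cuts → 4 fragments:
  1–26 → 26 bp
  27–66 → 40 bp
  67–83 → 17 bp
  84–122 → 39 bp
Sorted largest to smallest: 40, 39, 26, 17 bp.

40, 39, 26, 17 bp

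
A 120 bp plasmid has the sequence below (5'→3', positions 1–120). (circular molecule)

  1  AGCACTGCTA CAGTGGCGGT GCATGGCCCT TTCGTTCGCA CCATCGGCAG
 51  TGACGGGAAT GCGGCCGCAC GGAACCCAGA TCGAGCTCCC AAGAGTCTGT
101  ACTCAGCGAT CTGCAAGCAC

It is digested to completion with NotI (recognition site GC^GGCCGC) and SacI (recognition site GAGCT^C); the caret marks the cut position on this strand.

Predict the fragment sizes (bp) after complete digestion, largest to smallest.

95, 25 bp

The NotI site (GCGGCCGC) starts at position 61.
NotI cuts after base 2 of each site, so after position 62.
The SacI site (GAGCTC) starts at position 83.
SacI cuts after base 5 of each site (before the last base), so after position 87.
Combined cut positions: 62, 87.
Circular molecule, 2 cuts → 2 fragments:
  63–87 → 25 bp
  88–120 then 1–62 → 33 + 62 = 95 bp
Sorted largest to smallest: 95, 25 bp.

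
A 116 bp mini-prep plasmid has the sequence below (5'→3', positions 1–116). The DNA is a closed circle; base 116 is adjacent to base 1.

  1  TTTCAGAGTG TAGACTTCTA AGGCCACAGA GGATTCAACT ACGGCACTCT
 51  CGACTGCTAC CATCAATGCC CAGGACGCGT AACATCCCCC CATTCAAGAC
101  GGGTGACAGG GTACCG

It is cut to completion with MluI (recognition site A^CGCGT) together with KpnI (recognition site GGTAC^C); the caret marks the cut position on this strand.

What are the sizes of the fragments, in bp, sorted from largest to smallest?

77, 39 bp

The MluI site (ACGCGT) starts at position 75.
MluI cuts after the first base of each site, so after position 75.
The KpnI site (GGTACC) starts at position 110.
KpnI cuts after base 5 of each site (before the last base), so after position 114.
Combined cut positions: 75, 114.
Circular molecule, 2 cuts → 2 fragments:
  76–114 → 39 bp
  115–116 then 1–75 → 2 + 75 = 77 bp
Sorted largest to smallest: 77, 39 bp.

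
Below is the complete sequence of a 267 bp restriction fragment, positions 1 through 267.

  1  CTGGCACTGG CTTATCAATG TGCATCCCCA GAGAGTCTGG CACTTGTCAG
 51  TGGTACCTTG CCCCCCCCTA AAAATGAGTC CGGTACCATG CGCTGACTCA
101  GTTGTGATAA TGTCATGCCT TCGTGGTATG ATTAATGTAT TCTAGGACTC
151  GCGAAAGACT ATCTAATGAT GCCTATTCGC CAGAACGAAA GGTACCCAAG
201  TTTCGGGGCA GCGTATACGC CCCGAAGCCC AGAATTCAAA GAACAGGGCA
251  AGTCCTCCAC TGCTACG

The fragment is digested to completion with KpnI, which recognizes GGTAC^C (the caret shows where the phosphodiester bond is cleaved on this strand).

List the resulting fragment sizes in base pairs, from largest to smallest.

109, 72, 56, 30 bp

KpnI sites (GGTACC) start at positions 52, 82, 191.
KpnI cuts after base 5 of each site (before the last base), so after positions 56, 86, 195.
Linear molecule, 3 cuts → 4 fragments:
  1–56 → 56 bp
  57–86 → 30 bp
  87–195 → 109 bp
  196–267 → 72 bp
Sorted largest to smallest: 109, 72, 56, 30 bp.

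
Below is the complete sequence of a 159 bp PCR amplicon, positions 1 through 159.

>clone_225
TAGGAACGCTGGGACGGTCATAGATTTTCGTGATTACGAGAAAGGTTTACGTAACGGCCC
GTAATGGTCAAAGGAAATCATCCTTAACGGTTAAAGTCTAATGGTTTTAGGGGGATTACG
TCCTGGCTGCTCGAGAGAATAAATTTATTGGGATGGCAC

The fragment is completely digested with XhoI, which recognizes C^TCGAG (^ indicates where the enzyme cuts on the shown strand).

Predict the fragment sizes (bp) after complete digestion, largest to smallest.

The XhoI site (CTCGAG) starts at position 130.
XhoI cuts after the first base of each site, so after position 130.
Linear molecule, 1 cut → 2 fragments:
  1–130 → 130 bp
  131–159 → 29 bp
Sorted largest to smallest: 130, 29 bp.

130, 29 bp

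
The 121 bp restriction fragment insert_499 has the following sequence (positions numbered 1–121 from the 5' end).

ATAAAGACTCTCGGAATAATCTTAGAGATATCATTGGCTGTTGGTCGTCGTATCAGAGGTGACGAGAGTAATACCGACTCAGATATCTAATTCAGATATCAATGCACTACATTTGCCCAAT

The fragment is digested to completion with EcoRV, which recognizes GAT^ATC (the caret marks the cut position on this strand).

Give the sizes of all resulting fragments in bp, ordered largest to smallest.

EcoRV sites (GATATC) start at positions 27, 82, 95.
EcoRV cuts after base 3 of each site, so after positions 29, 84, 97.
Linear molecule, 3 cuts → 4 fragments:
  1–29 → 29 bp
  30–84 → 55 bp
  85–97 → 13 bp
  98–121 → 24 bp
Sorted largest to smallest: 55, 29, 24, 13 bp.

55, 29, 24, 13 bp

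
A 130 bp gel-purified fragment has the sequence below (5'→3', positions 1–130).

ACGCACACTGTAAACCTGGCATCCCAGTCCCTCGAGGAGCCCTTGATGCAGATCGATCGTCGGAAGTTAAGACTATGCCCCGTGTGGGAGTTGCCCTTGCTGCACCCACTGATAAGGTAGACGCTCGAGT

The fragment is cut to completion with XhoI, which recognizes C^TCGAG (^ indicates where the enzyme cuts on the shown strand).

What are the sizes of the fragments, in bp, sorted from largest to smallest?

XhoI sites (CTCGAG) start at positions 31, 124.
XhoI cuts after the first base of each site, so after positions 31, 124.
Linear molecule, 2 cuts → 3 fragments:
  1–31 → 31 bp
  32–124 → 93 bp
  125–130 → 6 bp
Sorted largest to smallest: 93, 31, 6 bp.

93, 31, 6 bp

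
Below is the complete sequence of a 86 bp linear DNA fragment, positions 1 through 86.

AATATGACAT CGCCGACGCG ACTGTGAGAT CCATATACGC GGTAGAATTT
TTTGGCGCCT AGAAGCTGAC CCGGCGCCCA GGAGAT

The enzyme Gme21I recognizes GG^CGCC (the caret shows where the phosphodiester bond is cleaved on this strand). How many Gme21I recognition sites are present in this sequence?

GGCGCC occurs starting at positions 54, 73.
Gme21I cuts at 2 sites.

2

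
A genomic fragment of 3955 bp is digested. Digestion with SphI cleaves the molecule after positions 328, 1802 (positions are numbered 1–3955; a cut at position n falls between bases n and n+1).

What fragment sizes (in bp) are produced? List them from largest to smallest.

Linear molecule, 2 cuts → 3 fragments:
  328 − 0 = 328 bp
  1802 − 328 = 1474 bp
  3955 − 1802 = 2153 bp
Sorted largest to smallest: 2153, 1474, 328 bp.

2153, 1474, 328 bp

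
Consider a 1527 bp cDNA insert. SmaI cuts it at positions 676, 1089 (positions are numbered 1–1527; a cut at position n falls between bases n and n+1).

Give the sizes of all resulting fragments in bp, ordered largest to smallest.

676, 438, 413 bp

Linear molecule, 2 cuts → 3 fragments:
  676 − 0 = 676 bp
  1089 − 676 = 413 bp
  1527 − 1089 = 438 bp
Sorted largest to smallest: 676, 438, 413 bp.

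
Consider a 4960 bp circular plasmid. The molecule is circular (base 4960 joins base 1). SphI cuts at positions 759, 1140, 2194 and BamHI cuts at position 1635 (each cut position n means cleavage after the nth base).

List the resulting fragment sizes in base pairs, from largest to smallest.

3525, 559, 495, 381 bp

Combined cut positions (sorted): 759, 1140, 1635, 2194.
Circular molecule, 4 cuts → 4 fragments:
  1140 − 759 = 381 bp
  1635 − 1140 = 495 bp
  2194 − 1635 = 559 bp
  wrap: 4960 − 2194 + 759 = 3525 bp
Sorted largest to smallest: 3525, 559, 495, 381 bp.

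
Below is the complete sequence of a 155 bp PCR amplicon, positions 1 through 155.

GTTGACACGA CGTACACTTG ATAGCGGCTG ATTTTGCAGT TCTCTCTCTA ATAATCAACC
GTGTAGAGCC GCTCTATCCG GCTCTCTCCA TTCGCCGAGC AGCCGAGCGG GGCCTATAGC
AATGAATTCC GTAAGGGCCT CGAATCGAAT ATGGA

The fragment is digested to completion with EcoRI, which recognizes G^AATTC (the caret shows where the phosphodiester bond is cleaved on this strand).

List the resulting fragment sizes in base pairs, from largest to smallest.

124, 31 bp

The EcoRI site (GAATTC) starts at position 124.
EcoRI cuts after the first base of each site, so after position 124.
Linear molecule, 1 cut → 2 fragments:
  1–124 → 124 bp
  125–155 → 31 bp
Sorted largest to smallest: 124, 31 bp.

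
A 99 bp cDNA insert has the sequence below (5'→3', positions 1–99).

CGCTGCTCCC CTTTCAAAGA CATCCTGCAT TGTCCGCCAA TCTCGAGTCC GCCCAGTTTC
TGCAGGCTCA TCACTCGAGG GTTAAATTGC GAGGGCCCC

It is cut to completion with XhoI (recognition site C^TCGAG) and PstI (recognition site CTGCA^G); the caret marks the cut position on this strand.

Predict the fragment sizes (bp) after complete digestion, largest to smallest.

42, 25, 22, 10 bp

XhoI sites (CTCGAG) start at positions 42, 74.
XhoI cuts after the first base of each site, so after positions 42, 74.
The PstI site (CTGCAG) starts at position 60.
PstI cuts after base 5 of each site (before the last base), so after position 64.
Combined cut positions: 42, 64, 74.
Linear molecule, 3 cuts → 4 fragments:
  1–42 → 42 bp
  43–64 → 22 bp
  65–74 → 10 bp
  75–99 → 25 bp
Sorted largest to smallest: 42, 25, 22, 10 bp.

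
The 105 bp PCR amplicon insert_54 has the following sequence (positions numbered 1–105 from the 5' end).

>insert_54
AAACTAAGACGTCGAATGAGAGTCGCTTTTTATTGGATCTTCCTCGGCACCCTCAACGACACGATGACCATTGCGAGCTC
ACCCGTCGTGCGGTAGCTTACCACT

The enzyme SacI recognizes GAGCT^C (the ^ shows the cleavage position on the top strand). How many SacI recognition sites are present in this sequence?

GAGCTC occurs starting at position 75.
SacI cuts at 1 site.

1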